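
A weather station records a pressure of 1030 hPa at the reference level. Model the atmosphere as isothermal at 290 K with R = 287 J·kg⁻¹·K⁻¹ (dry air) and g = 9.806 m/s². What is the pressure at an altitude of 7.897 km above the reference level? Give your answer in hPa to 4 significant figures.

Scale height: H = RT/g = 287 × 290 / 9.806 = 8487.7 m.
Barometric formula: P = P₀ exp(−z/H).
z/H = 7897.0/8487.7 = 0.93041; exp(−0.93041) = 0.39439.
P = 1030 × 0.39439 = 406.22 hPa.

P ≈ 406.2 hPa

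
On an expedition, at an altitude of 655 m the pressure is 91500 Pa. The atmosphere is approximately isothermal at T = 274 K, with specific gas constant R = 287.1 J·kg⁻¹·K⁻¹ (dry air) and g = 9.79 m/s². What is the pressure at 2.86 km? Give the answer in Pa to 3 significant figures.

Scale height: H = RT/g = 287.1 × 274 / 9.79 = 8035.3 m.
Between two levels, P₂ = P₁ exp(−Δz/H) with Δz = z₂ − z₁.
Δz = 2860.0 − 655.00 = 2205.0 m; Δz/H = 2205.0/8035.3 = 0.27441.
P₂ = 91500 × exp(−0.27441) = 91500 × 0.76002 = 69542 Pa.

P ≈ 69500 Pa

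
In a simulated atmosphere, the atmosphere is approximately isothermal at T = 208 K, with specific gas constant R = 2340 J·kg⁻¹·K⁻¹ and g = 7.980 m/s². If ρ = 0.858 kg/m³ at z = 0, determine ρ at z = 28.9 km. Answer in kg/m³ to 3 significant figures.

ρ ≈ 0.534 kg/m³

Scale height: H = RT/g = 2340 × 208 / 7.980 = 60992 m.
In an isothermal atmosphere, density decays like pressure: ρ = ρ₀ exp(−z/H).
z/H = 28900/60992 = 0.47383; exp(−0.47383) = 0.62261.
ρ = 0.858 × 0.62261 = 0.53420 kg/m³.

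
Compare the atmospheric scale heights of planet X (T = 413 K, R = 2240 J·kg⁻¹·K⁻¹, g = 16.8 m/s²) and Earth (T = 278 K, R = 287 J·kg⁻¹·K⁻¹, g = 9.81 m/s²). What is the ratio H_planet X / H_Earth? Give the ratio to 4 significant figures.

H_planet X/H_Earth ≈ 6.771

H = RT/g for each body.
H_planet X = 2240 × 413 / 16.8 = 55067 m.
H_Earth = 287 × 278 / 9.81 = 8133.1 m.
H_planet X/H_Earth = 55067/8133.1 = 6.7707.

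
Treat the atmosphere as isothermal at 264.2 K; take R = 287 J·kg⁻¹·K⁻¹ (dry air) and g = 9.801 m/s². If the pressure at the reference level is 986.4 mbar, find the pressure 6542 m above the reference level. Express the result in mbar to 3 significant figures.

P ≈ 423 mbar

Scale height: H = RT/g = 287 × 264.2 / 9.801 = 7736.5 m.
Barometric formula: P = P₀ exp(−z/H).
z/H = 6542.0/7736.5 = 0.84560; exp(−0.84560) = 0.42930.
P = 986.4 × 0.42930 = 423.46 mbar.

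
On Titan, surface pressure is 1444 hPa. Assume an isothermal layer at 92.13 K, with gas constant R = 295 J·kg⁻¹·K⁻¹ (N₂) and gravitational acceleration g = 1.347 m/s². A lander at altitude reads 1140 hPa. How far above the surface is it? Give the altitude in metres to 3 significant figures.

z ≈ 4770 m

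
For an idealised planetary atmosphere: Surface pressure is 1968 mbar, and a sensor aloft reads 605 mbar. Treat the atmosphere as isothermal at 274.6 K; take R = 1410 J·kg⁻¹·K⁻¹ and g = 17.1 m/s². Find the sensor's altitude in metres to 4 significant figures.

Scale height: H = RT/g = 1410 × 274.6 / 17.1 = 22642 m.
Invert the barometric formula: z = H ln(P₀/P).
P₀/P = 1968/605 = 3.2529; ln(3.2529) = 1.1795.
z = 22642 × 1.1795 = 26706 m.

z ≈ 26710 m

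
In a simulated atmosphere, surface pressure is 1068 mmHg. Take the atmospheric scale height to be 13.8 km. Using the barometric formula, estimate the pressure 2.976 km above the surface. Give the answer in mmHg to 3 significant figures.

Barometric formula: P = P₀ exp(−z/H).
z/H = 2976.0/13800 = 0.21565; exp(−0.21565) = 0.80602.
P = 1068 × 0.80602 = 860.83 mmHg.

P ≈ 861 mmHg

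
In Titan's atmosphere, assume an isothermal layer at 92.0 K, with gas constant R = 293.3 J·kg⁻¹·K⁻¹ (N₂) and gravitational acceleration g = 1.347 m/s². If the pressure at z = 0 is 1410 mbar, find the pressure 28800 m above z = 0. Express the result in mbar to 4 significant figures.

Scale height: H = RT/g = 293.3 × 92.0 / 1.347 = 20032 m.
Barometric formula: P = P₀ exp(−z/H).
z/H = 28800/20032 = 1.4377; exp(−1.4377) = 0.23747.
P = 1410 × 0.23747 = 334.83 mbar.

P ≈ 334.8 mbar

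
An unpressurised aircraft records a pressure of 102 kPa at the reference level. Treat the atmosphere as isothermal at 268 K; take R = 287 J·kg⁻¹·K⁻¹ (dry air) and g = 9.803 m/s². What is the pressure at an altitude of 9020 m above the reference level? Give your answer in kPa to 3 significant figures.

Scale height: H = RT/g = 287 × 268 / 9.803 = 7846.2 m.
Barometric formula: P = P₀ exp(−z/H).
z/H = 9020.0/7846.2 = 1.1496; exp(−1.1496) = 0.31676.
P = 102 × 0.31676 = 32.310 kPa.

P ≈ 32.3 kPa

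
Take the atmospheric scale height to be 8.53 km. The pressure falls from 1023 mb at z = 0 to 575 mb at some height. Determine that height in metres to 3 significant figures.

z ≈ 4910 m

Invert the barometric formula: z = H ln(P₀/P).
P₀/P = 1023/575 = 1.7791; ln(1.7791) = 0.57611.
z = 8530.0 × 0.57611 = 4914.2 m.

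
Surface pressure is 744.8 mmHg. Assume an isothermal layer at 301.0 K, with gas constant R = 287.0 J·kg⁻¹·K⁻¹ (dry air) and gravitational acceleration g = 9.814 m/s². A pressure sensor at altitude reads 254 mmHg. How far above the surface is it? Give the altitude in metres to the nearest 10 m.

Scale height: H = RT/g = 287.0 × 301.0 / 9.814 = 8802.4 m.
Invert the barometric formula: z = H ln(P₀/P).
P₀/P = 744.8/254 = 2.9323; ln(2.9323) = 1.0758.
z = 8802.4 × 1.0758 = 9469.6 m.

z ≈ 9470 m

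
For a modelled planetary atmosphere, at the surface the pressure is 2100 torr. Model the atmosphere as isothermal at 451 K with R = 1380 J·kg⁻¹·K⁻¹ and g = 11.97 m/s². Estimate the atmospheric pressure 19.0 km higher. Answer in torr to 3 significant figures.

P ≈ 1460 torr

Scale height: H = RT/g = 1380 × 451 / 11.97 = 51995 m.
Barometric formula: P = P₀ exp(−z/H).
z/H = 19000/51995 = 0.36542; exp(−0.36542) = 0.69391.
P = 2100 × 0.69391 = 1457.2 torr.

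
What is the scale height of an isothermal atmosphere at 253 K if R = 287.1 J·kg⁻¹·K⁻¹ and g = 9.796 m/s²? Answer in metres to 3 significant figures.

The scale height of an isothermal atmosphere is H = RT/g.
H = 287.1 × 253 / 9.796 = 72636/9.796 = 7414.9 m.

H ≈ 7410 m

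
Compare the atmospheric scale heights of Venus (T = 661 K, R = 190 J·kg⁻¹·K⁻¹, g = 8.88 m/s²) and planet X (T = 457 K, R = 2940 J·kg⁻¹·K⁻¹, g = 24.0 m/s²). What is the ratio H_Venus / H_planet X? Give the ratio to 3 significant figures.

H = RT/g for each body.
H_Venus = 190 × 661 / 8.88 = 14143 m.
H_planet X = 2940 × 457 / 24.0 = 55982 m.
H_Venus/H_planet X = 14143/55982 = 0.25263.

H_Venus/H_planet X ≈ 0.253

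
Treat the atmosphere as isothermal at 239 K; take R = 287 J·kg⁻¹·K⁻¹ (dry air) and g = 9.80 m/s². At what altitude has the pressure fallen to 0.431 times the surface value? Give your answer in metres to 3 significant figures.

z ≈ 5890 m

Scale height: H = RT/g = 287 × 239 / 9.80 = 6999.3 m.
Set P/P₀ = exp(−z/H) = 0.431, so z = −H ln(0.431).
−ln(0.431) = 0.84165; z = 6999.3 × 0.84165 = 5891.0 m.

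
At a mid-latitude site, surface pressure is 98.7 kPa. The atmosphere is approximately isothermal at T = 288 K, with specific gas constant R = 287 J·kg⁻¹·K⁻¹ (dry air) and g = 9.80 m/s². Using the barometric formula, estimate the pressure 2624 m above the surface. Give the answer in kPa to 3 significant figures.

P ≈ 72.3 kPa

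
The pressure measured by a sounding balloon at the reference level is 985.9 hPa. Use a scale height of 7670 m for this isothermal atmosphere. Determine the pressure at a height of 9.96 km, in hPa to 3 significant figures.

P ≈ 269 hPa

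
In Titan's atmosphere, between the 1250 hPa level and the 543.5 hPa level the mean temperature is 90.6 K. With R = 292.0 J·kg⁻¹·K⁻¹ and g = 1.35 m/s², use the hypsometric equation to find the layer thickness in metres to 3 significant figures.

Δz ≈ 16300 m

Hypsometric equation: Δz = (R T̄/g) ln(P₁/P₂).
R T̄/g = 292.0 × 90.6 / 1.35 = 19596 m.
ln(1250/543.5) = ln(2.2999) = 0.83287.
Δz = 19596 × 0.83287 = 16321 m.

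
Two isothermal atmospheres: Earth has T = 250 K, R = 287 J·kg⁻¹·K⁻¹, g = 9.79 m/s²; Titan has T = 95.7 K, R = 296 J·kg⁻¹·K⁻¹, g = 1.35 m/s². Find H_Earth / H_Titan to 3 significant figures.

H = RT/g for each body.
H_Earth = 287 × 250 / 9.79 = 7328.9 m.
H_Titan = 296 × 95.7 / 1.35 = 20983 m.
H_Earth/H_Titan = 7328.9/20983 = 0.34928.

H_Earth/H_Titan ≈ 0.349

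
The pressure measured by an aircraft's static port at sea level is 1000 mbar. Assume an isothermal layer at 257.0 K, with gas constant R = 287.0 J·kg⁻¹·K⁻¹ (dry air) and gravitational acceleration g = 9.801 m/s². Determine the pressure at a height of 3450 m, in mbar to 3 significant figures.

Scale height: H = RT/g = 287.0 × 257.0 / 9.801 = 7525.7 m.
Barometric formula: P = P₀ exp(−z/H).
z/H = 3450.0/7525.7 = 0.45843; exp(−0.45843) = 0.63228.
P = 1000 × 0.63228 = 632.28 mbar.

P ≈ 632 mbar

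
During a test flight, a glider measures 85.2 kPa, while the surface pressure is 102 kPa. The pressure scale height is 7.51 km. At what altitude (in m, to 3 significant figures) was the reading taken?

Invert the barometric formula: z = H ln(P₀/P).
P₀/P = 102/85.2 = 1.1972; ln(1.1972) = 0.17999.
z = 7510.0 × 0.17999 = 1351.7 m.

z ≈ 1350 m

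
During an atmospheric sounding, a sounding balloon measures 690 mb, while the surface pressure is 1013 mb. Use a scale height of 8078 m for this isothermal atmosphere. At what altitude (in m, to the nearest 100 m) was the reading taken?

Invert the barometric formula: z = H ln(P₀/P).
P₀/P = 1013/690 = 1.4681; ln(1.4681) = 0.38397.
z = 8078.0 × 0.38397 = 3101.7 m.

z ≈ 3100 m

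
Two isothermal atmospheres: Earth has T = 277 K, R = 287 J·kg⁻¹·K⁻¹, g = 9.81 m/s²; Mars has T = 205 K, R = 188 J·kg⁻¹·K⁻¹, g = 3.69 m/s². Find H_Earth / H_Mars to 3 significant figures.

H = RT/g for each body.
H_Earth = 287 × 277 / 9.81 = 8103.9 m.
H_Mars = 188 × 205 / 3.69 = 10444 m.
H_Earth/H_Mars = 8103.9/10444 = 0.77594.

H_Earth/H_Mars ≈ 0.776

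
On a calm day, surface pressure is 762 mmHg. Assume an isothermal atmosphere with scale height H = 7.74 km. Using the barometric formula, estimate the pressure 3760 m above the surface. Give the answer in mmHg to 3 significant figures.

P ≈ 469 mmHg

Barometric formula: P = P₀ exp(−z/H).
z/H = 3760.0/7740.0 = 0.48579; exp(−0.48579) = 0.61521.
P = 762 × 0.61521 = 468.79 mmHg.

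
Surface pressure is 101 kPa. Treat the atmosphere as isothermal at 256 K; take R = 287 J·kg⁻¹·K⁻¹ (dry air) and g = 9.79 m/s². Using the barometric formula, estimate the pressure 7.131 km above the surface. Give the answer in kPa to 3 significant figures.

Scale height: H = RT/g = 287 × 256 / 9.79 = 7504.8 m.
Barometric formula: P = P₀ exp(−z/H).
z/H = 7131.0/7504.8 = 0.95019; exp(−0.95019) = 0.38667.
P = 101 × 0.38667 = 39.054 kPa.

P ≈ 39.1 kPa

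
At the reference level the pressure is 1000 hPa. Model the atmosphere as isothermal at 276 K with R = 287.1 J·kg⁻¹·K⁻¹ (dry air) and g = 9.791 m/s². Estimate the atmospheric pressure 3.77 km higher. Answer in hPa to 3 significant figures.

P ≈ 628 hPa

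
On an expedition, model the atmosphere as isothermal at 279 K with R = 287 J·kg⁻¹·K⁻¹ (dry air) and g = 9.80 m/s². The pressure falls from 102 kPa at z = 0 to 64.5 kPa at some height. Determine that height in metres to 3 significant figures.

z ≈ 3740 m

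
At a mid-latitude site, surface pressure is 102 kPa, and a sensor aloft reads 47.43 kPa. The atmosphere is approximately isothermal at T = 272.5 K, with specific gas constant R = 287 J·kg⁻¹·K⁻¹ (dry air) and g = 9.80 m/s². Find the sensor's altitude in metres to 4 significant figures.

z ≈ 6111 m

Scale height: H = RT/g = 287 × 272.5 / 9.80 = 7980.4 m.
Invert the barometric formula: z = H ln(P₀/P).
P₀/P = 102/47.43 = 2.1505; ln(2.1505) = 0.76570.
z = 7980.4 × 0.76570 = 6110.6 m.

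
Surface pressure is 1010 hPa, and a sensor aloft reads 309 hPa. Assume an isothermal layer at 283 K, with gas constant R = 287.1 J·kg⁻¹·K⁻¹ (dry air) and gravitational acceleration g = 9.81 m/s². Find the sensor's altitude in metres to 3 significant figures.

Scale height: H = RT/g = 287.1 × 283 / 9.81 = 8282.3 m.
Invert the barometric formula: z = H ln(P₀/P).
P₀/P = 1010/309 = 3.2686; ln(3.2686) = 1.1844.
z = 8282.3 × 1.1844 = 9809.6 m.

z ≈ 9810 m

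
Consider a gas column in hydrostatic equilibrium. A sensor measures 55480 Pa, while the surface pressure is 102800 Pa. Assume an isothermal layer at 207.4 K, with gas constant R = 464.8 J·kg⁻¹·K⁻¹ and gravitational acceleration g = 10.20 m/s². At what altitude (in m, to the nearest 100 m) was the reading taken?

z ≈ 5800 m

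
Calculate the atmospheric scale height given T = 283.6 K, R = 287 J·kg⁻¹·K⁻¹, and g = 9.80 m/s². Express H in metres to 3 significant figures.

The scale height of an isothermal atmosphere is H = RT/g.
H = 287 × 283.6 / 9.80 = 81393/9.80 = 8305.4 m.

H ≈ 8310 m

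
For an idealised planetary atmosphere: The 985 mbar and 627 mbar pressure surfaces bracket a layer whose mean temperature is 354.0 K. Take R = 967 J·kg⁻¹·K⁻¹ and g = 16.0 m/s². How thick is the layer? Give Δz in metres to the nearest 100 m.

Δz ≈ 9700 m

Hypsometric equation: Δz = (R T̄/g) ln(P₁/P₂).
R T̄/g = 967 × 354.0 / 16.0 = 21395 m.
ln(985/627) = ln(1.5710) = 0.45171.
Δz = 21395 × 0.45171 = 9664.3 m.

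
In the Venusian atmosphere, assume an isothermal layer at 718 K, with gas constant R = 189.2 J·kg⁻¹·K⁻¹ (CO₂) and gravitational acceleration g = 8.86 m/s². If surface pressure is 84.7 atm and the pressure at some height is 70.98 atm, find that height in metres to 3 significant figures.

z ≈ 2710 m

Scale height: H = RT/g = 189.2 × 718 / 8.86 = 15332 m.
Invert the barometric formula: z = H ln(P₀/P).
P₀/P = 84.7/70.98 = 1.1933; ln(1.1933) = 0.17672.
z = 15332 × 0.17672 = 2709.5 m.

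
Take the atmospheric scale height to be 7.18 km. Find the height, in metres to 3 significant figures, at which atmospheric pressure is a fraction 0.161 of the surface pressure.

Set P/P₀ = exp(−z/H) = 0.161, so z = −H ln(0.161).
−ln(0.161) = 1.8264; z = 7180.0 × 1.8264 = 13114 m.

z ≈ 13100 m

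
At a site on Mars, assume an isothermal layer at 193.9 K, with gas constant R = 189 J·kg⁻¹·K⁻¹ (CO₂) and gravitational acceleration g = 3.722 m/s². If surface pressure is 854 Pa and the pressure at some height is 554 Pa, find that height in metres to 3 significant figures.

z ≈ 4260 m

Scale height: H = RT/g = 189 × 193.9 / 3.722 = 9846.1 m.
Invert the barometric formula: z = H ln(P₀/P).
P₀/P = 854/554 = 1.5415; ln(1.5415) = 0.43276.
z = 9846.1 × 0.43276 = 4261.0 m.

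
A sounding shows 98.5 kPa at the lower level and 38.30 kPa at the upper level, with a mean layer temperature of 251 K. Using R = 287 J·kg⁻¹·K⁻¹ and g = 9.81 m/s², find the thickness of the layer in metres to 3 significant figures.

Δz ≈ 6940 m

Hypsometric equation: Δz = (R T̄/g) ln(P₁/P₂).
R T̄/g = 287 × 251 / 9.81 = 7343.2 m.
ln(98.5/38.30) = ln(2.5718) = 0.94461.
Δz = 7343.2 × 0.94461 = 6936.5 m.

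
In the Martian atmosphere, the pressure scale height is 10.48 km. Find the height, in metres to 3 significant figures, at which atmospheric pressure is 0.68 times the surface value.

z ≈ 4040 m

Set P/P₀ = exp(−z/H) = 0.68, so z = −H ln(0.68).
−ln(0.68) = 0.38566; z = 10480 × 0.38566 = 4041.7 m.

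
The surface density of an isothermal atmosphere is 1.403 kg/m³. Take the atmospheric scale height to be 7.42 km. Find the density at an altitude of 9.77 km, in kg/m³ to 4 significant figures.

In an isothermal atmosphere, density decays like pressure: ρ = ρ₀ exp(−z/H).
z/H = 9770.0/7420.0 = 1.3167; exp(−1.3167) = 0.26802.
ρ = 1.403 × 0.26802 = 0.37603 kg/m³.

ρ ≈ 0.3760 kg/m³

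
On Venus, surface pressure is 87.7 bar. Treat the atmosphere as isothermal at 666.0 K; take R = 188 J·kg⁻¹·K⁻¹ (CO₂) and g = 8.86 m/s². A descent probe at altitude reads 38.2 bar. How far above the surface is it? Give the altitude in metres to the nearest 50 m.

z ≈ 11750 m

Scale height: H = RT/g = 188 × 666.0 / 8.86 = 14132 m.
Invert the barometric formula: z = H ln(P₀/P).
P₀/P = 87.7/38.2 = 2.2958; ln(2.2958) = 0.83108.
z = 14132 × 0.83108 = 11745 m.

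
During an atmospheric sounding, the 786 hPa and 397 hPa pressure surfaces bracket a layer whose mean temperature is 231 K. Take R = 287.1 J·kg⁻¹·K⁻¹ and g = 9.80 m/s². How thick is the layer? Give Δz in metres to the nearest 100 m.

Hypsometric equation: Δz = (R T̄/g) ln(P₁/P₂).
R T̄/g = 287.1 × 231 / 9.80 = 6767.4 m.
ln(786/397) = ln(1.9798) = 0.68300.
Δz = 6767.4 × 0.68300 = 4622.1 m.

Δz ≈ 4600 m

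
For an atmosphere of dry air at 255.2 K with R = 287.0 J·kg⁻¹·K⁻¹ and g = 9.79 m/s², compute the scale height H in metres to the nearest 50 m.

H ≈ 7500 m

The scale height of an isothermal atmosphere is H = RT/g.
H = 287.0 × 255.2 / 9.79 = 73242/9.79 = 7481.3 m.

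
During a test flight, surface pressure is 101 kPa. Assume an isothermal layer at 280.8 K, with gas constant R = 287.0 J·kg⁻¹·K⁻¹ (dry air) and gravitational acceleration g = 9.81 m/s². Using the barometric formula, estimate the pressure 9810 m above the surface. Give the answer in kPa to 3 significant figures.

P ≈ 30.6 kPa

Scale height: H = RT/g = 287.0 × 280.8 / 9.81 = 8215.0 m.
Barometric formula: P = P₀ exp(−z/H).
z/H = 9810.0/8215.0 = 1.1942; exp(−1.1942) = 0.30295.
P = 101 × 0.30295 = 30.598 kPa.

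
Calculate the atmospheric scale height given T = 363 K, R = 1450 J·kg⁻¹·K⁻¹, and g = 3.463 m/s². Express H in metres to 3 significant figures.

H ≈ 152000 m

The scale height of an isothermal atmosphere is H = RT/g.
H = 1450 × 363 / 3.463 = 526350/3.463 = 151990 m.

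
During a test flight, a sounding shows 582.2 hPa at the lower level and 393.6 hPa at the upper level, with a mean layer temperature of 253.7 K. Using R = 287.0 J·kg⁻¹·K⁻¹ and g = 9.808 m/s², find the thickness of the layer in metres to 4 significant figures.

Δz ≈ 2906 m

Hypsometric equation: Δz = (R T̄/g) ln(P₁/P₂).
R T̄/g = 287.0 × 253.7 / 9.808 = 7423.7 m.
ln(582.2/393.6) = ln(1.4792) = 0.39150.
Δz = 7423.7 × 0.39150 = 2906.4 m.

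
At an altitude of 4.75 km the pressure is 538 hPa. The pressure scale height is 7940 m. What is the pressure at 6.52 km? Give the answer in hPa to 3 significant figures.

P ≈ 430 hPa

Between two levels, P₂ = P₁ exp(−Δz/H) with Δz = z₂ − z₁.
Δz = 6520.0 − 4750.0 = 1770.0 m; Δz/H = 1770.0/7940.0 = 0.22292.
P₂ = 538 × exp(−0.22292) = 538 × 0.80018 = 430.50 hPa.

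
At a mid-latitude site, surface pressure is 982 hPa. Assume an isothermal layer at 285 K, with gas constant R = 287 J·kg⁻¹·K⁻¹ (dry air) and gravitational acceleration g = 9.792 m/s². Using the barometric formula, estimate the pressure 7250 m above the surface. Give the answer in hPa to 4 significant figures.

P ≈ 412.3 hPa

Scale height: H = RT/g = 287 × 285 / 9.792 = 8353.2 m.
Barometric formula: P = P₀ exp(−z/H).
z/H = 7250.0/8353.2 = 0.86793; exp(−0.86793) = 0.41982.
P = 982 × 0.41982 = 412.26 hPa.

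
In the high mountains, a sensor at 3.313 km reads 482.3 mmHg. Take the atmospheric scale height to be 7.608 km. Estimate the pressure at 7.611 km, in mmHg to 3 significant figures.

P ≈ 274 mmHg

Between two levels, P₂ = P₁ exp(−Δz/H) with Δz = z₂ − z₁.
Δz = 7611.0 − 3313.0 = 4298.0 m; Δz/H = 4298.0/7608.0 = 0.56493.
P₂ = 482.3 × exp(−0.56493) = 482.3 × 0.56840 = 274.14 mmHg.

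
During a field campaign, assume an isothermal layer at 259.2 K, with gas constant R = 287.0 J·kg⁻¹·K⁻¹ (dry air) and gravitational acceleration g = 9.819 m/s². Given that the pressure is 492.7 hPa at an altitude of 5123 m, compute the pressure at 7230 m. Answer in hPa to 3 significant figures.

Scale height: H = RT/g = 287.0 × 259.2 / 9.819 = 7576.2 m.
Between two levels, P₂ = P₁ exp(−Δz/H) with Δz = z₂ − z₁.
Δz = 7230.0 − 5123.0 = 2107.0 m; Δz/H = 2107.0/7576.2 = 0.27811.
P₂ = 492.7 × exp(−0.27811) = 492.7 × 0.75721 = 373.08 hPa.

P ≈ 373 hPa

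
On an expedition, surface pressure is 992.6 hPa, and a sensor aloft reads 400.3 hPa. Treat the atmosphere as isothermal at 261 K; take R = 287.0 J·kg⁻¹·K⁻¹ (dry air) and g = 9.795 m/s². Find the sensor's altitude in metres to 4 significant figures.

z ≈ 6945 m

Scale height: H = RT/g = 287.0 × 261 / 9.795 = 7647.5 m.
Invert the barometric formula: z = H ln(P₀/P).
P₀/P = 992.6/400.3 = 2.4796; ln(2.4796) = 0.90810.
z = 7647.5 × 0.90810 = 6944.7 m.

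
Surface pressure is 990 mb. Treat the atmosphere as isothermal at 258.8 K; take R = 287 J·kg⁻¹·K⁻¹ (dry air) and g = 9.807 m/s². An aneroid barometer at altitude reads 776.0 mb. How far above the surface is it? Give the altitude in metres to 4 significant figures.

z ≈ 1845 m

Scale height: H = RT/g = 287 × 258.8 / 9.807 = 7573.7 m.
Invert the barometric formula: z = H ln(P₀/P).
P₀/P = 990/776.0 = 1.2758; ln(1.2758) = 0.24357.
z = 7573.7 × 0.24357 = 1844.7 m.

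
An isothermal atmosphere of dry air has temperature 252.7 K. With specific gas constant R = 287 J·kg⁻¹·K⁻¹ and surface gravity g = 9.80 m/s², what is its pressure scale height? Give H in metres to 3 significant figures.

H ≈ 7400 m

The scale height of an isothermal atmosphere is H = RT/g.
H = 287 × 252.7 / 9.80 = 72525/9.80 = 7400.5 m.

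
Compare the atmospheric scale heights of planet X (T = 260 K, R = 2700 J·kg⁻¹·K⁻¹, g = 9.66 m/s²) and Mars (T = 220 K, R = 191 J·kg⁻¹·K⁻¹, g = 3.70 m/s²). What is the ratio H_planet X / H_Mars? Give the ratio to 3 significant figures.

H_planet X/H_Mars ≈ 6.40

H = RT/g for each body.
H_planet X = 2700 × 260 / 9.66 = 72671 m.
H_Mars = 191 × 220 / 3.70 = 11357 m.
H_planet X/H_Mars = 72671/11357 = 6.3988.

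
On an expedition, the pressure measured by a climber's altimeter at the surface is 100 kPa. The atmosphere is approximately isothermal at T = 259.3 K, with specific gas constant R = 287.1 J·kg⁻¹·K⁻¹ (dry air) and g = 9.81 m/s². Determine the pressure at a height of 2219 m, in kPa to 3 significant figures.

P ≈ 74.6 kPa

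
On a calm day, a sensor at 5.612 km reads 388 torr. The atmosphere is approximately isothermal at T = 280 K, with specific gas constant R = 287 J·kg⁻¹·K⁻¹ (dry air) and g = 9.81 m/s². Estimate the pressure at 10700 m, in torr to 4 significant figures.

Scale height: H = RT/g = 287 × 280 / 9.81 = 8191.6 m.
Between two levels, P₂ = P₁ exp(−Δz/H) with Δz = z₂ − z₁.
Δz = 10700 − 5612.0 = 5088.0 m; Δz/H = 5088.0/8191.6 = 0.62112.
P₂ = 388 × exp(−0.62112) = 388 × 0.53734 = 208.49 torr.

P ≈ 208.5 torr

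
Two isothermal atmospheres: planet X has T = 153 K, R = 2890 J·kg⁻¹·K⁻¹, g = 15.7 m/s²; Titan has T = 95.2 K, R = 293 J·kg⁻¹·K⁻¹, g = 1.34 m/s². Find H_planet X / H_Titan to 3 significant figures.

H = RT/g for each body.
H_planet X = 2890 × 153 / 15.7 = 28164 m.
H_Titan = 293 × 95.2 / 1.34 = 20816 m.
H_planet X/H_Titan = 28164/20816 = 1.3530.

H_planet X/H_Titan ≈ 1.35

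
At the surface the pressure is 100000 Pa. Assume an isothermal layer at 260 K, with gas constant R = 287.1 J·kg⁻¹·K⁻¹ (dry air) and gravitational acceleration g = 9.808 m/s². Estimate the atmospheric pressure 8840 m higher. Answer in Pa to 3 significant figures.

Scale height: H = RT/g = 287.1 × 260 / 9.808 = 7610.7 m.
Barometric formula: P = P₀ exp(−z/H).
z/H = 8840.0/7610.7 = 1.1615; exp(−1.1615) = 0.31302.
P = 100000 × 0.31302 = 31302 Pa.

P ≈ 31300 Pa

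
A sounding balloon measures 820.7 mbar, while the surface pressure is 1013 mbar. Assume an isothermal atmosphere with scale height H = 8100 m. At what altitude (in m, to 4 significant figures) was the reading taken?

z ≈ 1705 m

Invert the barometric formula: z = H ln(P₀/P).
P₀/P = 1013/820.7 = 1.2343; ln(1.2343) = 0.21050.
z = 8100.0 × 0.21050 = 1705.0 m.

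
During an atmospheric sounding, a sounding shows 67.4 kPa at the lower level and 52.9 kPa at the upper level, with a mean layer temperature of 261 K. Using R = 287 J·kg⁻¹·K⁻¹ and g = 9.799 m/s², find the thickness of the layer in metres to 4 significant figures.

Δz ≈ 1852 m

Hypsometric equation: Δz = (R T̄/g) ln(P₁/P₂).
R T̄/g = 287 × 261 / 9.799 = 7644.4 m.
ln(67.4/52.9) = ln(1.2741) = 0.24224.
Δz = 7644.4 × 0.24224 = 1851.8 m.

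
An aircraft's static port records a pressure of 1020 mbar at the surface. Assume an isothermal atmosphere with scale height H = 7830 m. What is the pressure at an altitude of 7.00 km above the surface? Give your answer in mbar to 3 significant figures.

Barometric formula: P = P₀ exp(−z/H).
z/H = 7000.0/7830.0 = 0.89400; exp(−0.89400) = 0.40902.
P = 1020 × 0.40902 = 417.20 mbar.

P ≈ 417 mbar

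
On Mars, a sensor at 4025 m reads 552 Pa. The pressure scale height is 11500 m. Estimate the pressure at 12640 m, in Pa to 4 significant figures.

Between two levels, P₂ = P₁ exp(−Δz/H) with Δz = z₂ − z₁.
Δz = 12640 − 4025.0 = 8615.0 m; Δz/H = 8615.0/11500 = 0.74913.
P₂ = 552 × exp(−0.74913) = 552 × 0.47278 = 260.97 Pa.

P ≈ 261.0 Pa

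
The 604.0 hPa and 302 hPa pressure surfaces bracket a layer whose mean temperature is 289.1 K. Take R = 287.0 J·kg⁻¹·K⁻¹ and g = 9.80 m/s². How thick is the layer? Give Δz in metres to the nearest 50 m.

Hypsometric equation: Δz = (R T̄/g) ln(P₁/P₂).
R T̄/g = 287.0 × 289.1 / 9.80 = 8466.5 m.
ln(604.0/302) = ln(2.0000) = 0.69315.
Δz = 8466.5 × 0.69315 = 5868.6 m.

Δz ≈ 5850 m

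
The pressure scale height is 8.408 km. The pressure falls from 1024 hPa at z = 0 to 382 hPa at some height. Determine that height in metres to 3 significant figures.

z ≈ 8290 m

Invert the barometric formula: z = H ln(P₀/P).
P₀/P = 1024/382 = 2.6806; ln(2.6806) = 0.98604.
z = 8408.0 × 0.98604 = 8290.6 m.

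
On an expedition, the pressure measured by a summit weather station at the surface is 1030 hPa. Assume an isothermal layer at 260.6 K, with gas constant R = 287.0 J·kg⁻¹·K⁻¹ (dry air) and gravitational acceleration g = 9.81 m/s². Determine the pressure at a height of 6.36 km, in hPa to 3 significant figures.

P ≈ 447 hPa

Scale height: H = RT/g = 287.0 × 260.6 / 9.81 = 7624.1 m.
Barometric formula: P = P₀ exp(−z/H).
z/H = 6360.0/7624.1 = 0.83420; exp(−0.83420) = 0.43422.
P = 1030 × 0.43422 = 447.25 hPa.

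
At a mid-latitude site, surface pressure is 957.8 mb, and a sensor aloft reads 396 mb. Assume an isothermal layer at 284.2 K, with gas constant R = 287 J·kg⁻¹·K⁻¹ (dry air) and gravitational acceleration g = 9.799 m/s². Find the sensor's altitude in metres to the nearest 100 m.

z ≈ 7400 m

Scale height: H = RT/g = 287 × 284.2 / 9.799 = 8323.8 m.
Invert the barometric formula: z = H ln(P₀/P).
P₀/P = 957.8/396 = 2.4187; ln(2.4187) = 0.88323.
z = 8323.8 × 0.88323 = 7351.8 m.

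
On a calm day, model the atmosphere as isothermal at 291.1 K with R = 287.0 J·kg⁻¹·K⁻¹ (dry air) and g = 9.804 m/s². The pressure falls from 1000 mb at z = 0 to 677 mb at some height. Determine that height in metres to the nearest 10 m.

Scale height: H = RT/g = 287.0 × 291.1 / 9.804 = 8521.6 m.
Invert the barometric formula: z = H ln(P₀/P).
P₀/P = 1000/677 = 1.4771; ln(1.4771) = 0.39008.
z = 8521.6 × 0.39008 = 3324.1 m.

z ≈ 3320 m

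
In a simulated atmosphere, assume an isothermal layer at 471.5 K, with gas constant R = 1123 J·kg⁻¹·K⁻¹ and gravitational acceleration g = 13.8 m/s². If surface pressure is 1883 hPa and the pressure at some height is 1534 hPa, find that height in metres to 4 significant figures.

Scale height: H = RT/g = 1123 × 471.5 / 13.8 = 38369 m.
Invert the barometric formula: z = H ln(P₀/P).
P₀/P = 1883/1534 = 1.2275; ln(1.2275) = 0.20498.
z = 38369 × 0.20498 = 7864.9 m.

z ≈ 7865 m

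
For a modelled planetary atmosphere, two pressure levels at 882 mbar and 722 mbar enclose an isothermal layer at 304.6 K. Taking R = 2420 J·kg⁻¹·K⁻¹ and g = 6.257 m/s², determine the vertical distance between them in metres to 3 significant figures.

Δz ≈ 23600 m

Hypsometric equation: Δz = (R T̄/g) ln(P₁/P₂).
R T̄/g = 2420 × 304.6 / 6.257 = 117810 m.
ln(882/722) = ln(1.2216) = 0.20016.
Δz = 117810 × 0.20016 = 23581 m.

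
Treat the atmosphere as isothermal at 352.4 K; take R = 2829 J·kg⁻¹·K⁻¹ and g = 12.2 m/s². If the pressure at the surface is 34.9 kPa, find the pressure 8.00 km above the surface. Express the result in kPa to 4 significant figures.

Scale height: H = RT/g = 2829 × 352.4 / 12.2 = 81716 m.
Barometric formula: P = P₀ exp(−z/H).
z/H = 8000.0/81716 = 0.097900; exp(−0.097900) = 0.90674.
P = 34.9 × 0.90674 = 31.645 kPa.

P ≈ 31.65 kPa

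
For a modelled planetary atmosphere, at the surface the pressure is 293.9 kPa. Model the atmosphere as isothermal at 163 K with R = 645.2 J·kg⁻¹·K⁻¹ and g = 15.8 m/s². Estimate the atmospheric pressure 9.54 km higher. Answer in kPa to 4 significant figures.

Scale height: H = RT/g = 645.2 × 163 / 15.8 = 6656.2 m.
Barometric formula: P = P₀ exp(−z/H).
z/H = 9540.0/6656.2 = 1.4333; exp(−1.4333) = 0.23852.
P = 293.9 × 0.23852 = 70.101 kPa.

P ≈ 70.10 kPa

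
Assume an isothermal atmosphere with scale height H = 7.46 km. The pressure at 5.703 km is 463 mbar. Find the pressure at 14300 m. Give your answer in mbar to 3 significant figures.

P ≈ 146 mbar

Between two levels, P₂ = P₁ exp(−Δz/H) with Δz = z₂ − z₁.
Δz = 14300 − 5703.0 = 8597.0 m; Δz/H = 8597.0/7460.0 = 1.1524.
P₂ = 463 × exp(−1.1524) = 463 × 0.31588 = 146.25 mbar.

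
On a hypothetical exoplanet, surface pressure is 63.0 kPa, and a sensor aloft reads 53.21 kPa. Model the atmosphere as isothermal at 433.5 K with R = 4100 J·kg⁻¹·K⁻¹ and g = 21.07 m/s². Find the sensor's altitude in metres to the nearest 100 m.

z ≈ 14200 m

Scale height: H = RT/g = 4100 × 433.5 / 21.07 = 84355 m.
Invert the barometric formula: z = H ln(P₀/P).
P₀/P = 63.0/53.21 = 1.1840; ln(1.1840) = 0.16890.
z = 84355 × 0.16890 = 14248 m.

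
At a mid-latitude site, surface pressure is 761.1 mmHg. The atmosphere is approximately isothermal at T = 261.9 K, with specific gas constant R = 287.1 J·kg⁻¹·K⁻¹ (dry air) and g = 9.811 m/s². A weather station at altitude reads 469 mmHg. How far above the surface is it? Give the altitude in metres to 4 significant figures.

Scale height: H = RT/g = 287.1 × 261.9 / 9.811 = 7664.0 m.
Invert the barometric formula: z = H ln(P₀/P).
P₀/P = 761.1/469 = 1.6228; ln(1.6228) = 0.48415.
z = 7664.0 × 0.48415 = 3710.5 m.

z ≈ 3711 m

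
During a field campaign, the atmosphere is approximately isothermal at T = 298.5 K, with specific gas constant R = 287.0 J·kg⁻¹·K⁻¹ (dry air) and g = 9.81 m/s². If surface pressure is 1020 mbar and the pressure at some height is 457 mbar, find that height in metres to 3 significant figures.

Scale height: H = RT/g = 287.0 × 298.5 / 9.81 = 8732.9 m.
Invert the barometric formula: z = H ln(P₀/P).
P₀/P = 1020/457 = 2.2319; ln(2.2319) = 0.80285.
z = 8732.9 × 0.80285 = 7011.2 m.

z ≈ 7010 m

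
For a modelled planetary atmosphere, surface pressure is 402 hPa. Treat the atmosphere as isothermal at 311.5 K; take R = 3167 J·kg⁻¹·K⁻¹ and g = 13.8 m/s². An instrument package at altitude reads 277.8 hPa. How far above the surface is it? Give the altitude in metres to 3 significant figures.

Scale height: H = RT/g = 3167 × 311.5 / 13.8 = 71487 m.
Invert the barometric formula: z = H ln(P₀/P).
P₀/P = 402/277.8 = 1.4471; ln(1.4471) = 0.36956.
z = 71487 × 0.36956 = 26419 m.

z ≈ 26400 m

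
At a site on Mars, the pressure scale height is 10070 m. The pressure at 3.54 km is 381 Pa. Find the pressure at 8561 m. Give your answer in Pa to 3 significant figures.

P ≈ 231 Pa

Between two levels, P₂ = P₁ exp(−Δz/H) with Δz = z₂ − z₁.
Δz = 8561.0 − 3540.0 = 5021.0 m; Δz/H = 5021.0/10070 = 0.49861.
P₂ = 381 × exp(−0.49861) = 381 × 0.60737 = 231.41 Pa.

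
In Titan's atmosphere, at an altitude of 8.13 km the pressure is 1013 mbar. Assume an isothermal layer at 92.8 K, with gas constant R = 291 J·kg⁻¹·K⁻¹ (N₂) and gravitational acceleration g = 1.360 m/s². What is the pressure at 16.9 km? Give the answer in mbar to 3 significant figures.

P ≈ 651 mbar

Scale height: H = RT/g = 291 × 92.8 / 1.360 = 19856 m.
Between two levels, P₂ = P₁ exp(−Δz/H) with Δz = z₂ − z₁.
Δz = 16900 − 8130.0 = 8770.0 m; Δz/H = 8770.0/19856 = 0.44168.
P₂ = 1013 × exp(−0.44168) = 1013 × 0.64296 = 651.32 mbar.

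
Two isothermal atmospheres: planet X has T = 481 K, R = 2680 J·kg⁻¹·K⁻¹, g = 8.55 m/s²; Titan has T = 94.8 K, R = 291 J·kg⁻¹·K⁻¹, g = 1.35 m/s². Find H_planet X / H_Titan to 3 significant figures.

H = RT/g for each body.
H_planet X = 2680 × 481 / 8.55 = 150770 m.
H_Titan = 291 × 94.8 / 1.35 = 20435 m.
H_planet X/H_Titan = 150770/20435 = 7.3780.

H_planet X/H_Titan ≈ 7.38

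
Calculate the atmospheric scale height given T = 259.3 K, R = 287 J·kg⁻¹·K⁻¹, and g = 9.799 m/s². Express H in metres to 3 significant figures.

The scale height of an isothermal atmosphere is H = RT/g.
H = 287 × 259.3 / 9.799 = 74419/9.799 = 7594.6 m.

H ≈ 7590 m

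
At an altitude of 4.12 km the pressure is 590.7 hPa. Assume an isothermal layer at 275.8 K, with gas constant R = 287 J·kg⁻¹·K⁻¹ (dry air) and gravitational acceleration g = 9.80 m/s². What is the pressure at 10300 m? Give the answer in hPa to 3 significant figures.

P ≈ 275 hPa

Scale height: H = RT/g = 287 × 275.8 / 9.80 = 8077.0 m.
Between two levels, P₂ = P₁ exp(−Δz/H) with Δz = z₂ − z₁.
Δz = 10300 − 4120.0 = 6180.0 m; Δz/H = 6180.0/8077.0 = 0.76514.
P₂ = 590.7 × exp(−0.76514) = 590.7 × 0.46527 = 274.83 hPa.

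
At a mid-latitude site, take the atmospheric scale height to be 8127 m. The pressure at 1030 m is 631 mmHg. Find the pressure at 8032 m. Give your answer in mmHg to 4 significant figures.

P ≈ 266.6 mmHg

Between two levels, P₂ = P₁ exp(−Δz/H) with Δz = z₂ − z₁.
Δz = 8032.0 − 1030.0 = 7002.0 m; Δz/H = 7002.0/8127.0 = 0.86157.
P₂ = 631 × exp(−0.86157) = 631 × 0.42250 = 266.60 mmHg.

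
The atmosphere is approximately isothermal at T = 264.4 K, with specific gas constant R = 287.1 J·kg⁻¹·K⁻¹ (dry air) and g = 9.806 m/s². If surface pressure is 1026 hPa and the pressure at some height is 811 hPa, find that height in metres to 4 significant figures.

Scale height: H = RT/g = 287.1 × 264.4 / 9.806 = 7741.1 m.
Invert the barometric formula: z = H ln(P₀/P).
P₀/P = 1026/811 = 1.2651; ln(1.2651) = 0.23515.
z = 7741.1 × 0.23515 = 1820.3 m.

z ≈ 1820 m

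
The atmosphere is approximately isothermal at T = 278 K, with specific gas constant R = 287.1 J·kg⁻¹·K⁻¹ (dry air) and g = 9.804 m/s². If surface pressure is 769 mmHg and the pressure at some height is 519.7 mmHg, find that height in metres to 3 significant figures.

z ≈ 3190 m

Scale height: H = RT/g = 287.1 × 278 / 9.804 = 8140.9 m.
Invert the barometric formula: z = H ln(P₀/P).
P₀/P = 769/519.7 = 1.4797; ln(1.4797) = 0.39184.
z = 8140.9 × 0.39184 = 3189.9 m.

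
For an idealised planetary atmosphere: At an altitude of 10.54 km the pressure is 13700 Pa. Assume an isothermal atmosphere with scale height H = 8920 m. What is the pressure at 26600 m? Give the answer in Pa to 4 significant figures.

P ≈ 2264 Pa

Between two levels, P₂ = P₁ exp(−Δz/H) with Δz = z₂ − z₁.
Δz = 26600 − 10540 = 16060 m; Δz/H = 16060/8920.0 = 1.8004.
P₂ = 13700 × exp(−1.8004) = 13700 × 0.16523 = 2263.7 Pa.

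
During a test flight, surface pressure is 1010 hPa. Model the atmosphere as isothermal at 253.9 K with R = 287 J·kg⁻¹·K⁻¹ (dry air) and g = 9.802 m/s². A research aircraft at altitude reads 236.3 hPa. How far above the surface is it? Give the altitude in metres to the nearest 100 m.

z ≈ 10800 m

Scale height: H = RT/g = 287 × 253.9 / 9.802 = 7434.1 m.
Invert the barometric formula: z = H ln(P₀/P).
P₀/P = 1010/236.3 = 4.2742; ln(4.2742) = 1.4526.
z = 7434.1 × 1.4526 = 10799 m.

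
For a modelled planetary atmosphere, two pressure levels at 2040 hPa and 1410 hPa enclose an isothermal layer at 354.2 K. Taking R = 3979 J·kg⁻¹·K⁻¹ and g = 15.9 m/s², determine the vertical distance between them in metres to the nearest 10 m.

Hypsometric equation: Δz = (R T̄/g) ln(P₁/P₂).
R T̄/g = 3979 × 354.2 / 15.9 = 88639 m.
ln(2040/1410) = ln(1.4468) = 0.36935.
Δz = 88639 × 0.36935 = 32739 m.

Δz ≈ 32740 m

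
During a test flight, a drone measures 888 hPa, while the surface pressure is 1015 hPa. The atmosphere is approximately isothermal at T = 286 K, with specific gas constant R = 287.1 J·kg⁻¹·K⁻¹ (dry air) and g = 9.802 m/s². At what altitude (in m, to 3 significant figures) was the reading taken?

Scale height: H = RT/g = 287.1 × 286 / 9.802 = 8376.9 m.
Invert the barometric formula: z = H ln(P₀/P).
P₀/P = 1015/888 = 1.1430; ln(1.1430) = 0.13366.
z = 8376.9 × 0.13366 = 1119.7 m.

z ≈ 1120 m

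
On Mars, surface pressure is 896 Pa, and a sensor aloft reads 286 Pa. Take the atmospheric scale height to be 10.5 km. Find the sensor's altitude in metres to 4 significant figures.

z ≈ 11990 m

Invert the barometric formula: z = H ln(P₀/P).
P₀/P = 896/286 = 3.1329; ln(3.1329) = 1.1420.
z = 10500 × 1.1420 = 11991 m.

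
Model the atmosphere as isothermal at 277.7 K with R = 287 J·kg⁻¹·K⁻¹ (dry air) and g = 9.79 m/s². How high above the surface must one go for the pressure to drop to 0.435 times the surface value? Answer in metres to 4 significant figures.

z ≈ 6777 m

Scale height: H = RT/g = 287 × 277.7 / 9.79 = 8140.9 m.
Set P/P₀ = exp(−z/H) = 0.435, so z = −H ln(0.435).
−ln(0.435) = 0.83241; z = 8140.9 × 0.83241 = 6776.6 m.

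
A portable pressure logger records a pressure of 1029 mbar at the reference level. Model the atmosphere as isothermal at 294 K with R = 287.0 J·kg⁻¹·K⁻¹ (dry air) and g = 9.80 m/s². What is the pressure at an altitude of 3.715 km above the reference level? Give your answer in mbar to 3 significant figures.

Scale height: H = RT/g = 287.0 × 294 / 9.80 = 8610.0 m.
Barometric formula: P = P₀ exp(−z/H).
z/H = 3715.0/8610.0 = 0.43148; exp(−0.43148) = 0.64955.
P = 1029 × 0.64955 = 668.39 mbar.

P ≈ 668 mbar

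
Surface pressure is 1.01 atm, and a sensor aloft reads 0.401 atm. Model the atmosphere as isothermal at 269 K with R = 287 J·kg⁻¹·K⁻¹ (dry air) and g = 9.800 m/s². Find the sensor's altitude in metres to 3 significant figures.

z ≈ 7280 m

Scale height: H = RT/g = 287 × 269 / 9.800 = 7877.9 m.
Invert the barometric formula: z = H ln(P₀/P).
P₀/P = 1.01/0.401 = 2.5187; ln(2.5187) = 0.92374.
z = 7877.9 × 0.92374 = 7277.1 m.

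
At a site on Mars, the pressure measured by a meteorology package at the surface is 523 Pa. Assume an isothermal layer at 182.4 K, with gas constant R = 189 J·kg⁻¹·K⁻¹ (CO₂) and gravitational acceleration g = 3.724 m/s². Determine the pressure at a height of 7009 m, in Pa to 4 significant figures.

Scale height: H = RT/g = 189 × 182.4 / 3.724 = 9257.1 m.
Barometric formula: P = P₀ exp(−z/H).
z/H = 7009.0/9257.1 = 0.75715; exp(−0.75715) = 0.46900.
P = 523 × 0.46900 = 245.29 Pa.

P ≈ 245.3 Pa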